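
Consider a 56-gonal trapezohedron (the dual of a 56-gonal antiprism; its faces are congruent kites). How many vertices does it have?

The n-trapezohedron (dual of the n-antiprism) has V = 2·56 + 2 = 114, E = 4·56 = 224, F = 2·56 = 112.
Check: V − E + F = 114 − 224 + 112 = 2.

114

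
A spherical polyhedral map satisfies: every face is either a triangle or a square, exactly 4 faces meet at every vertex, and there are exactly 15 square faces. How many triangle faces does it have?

8

Let x be the number of triangles; then F = 15 + x.
Edge–face incidences: 2E = 4·15 + 3·x = 60 + 3x.
Every vertex has degree 4, so 4V = 2E.
Euler: V − E + F = 2 ⇒ (2E)/4 − E + (15 + x) = 2.
Multiply by 8: 2·(2E) − 4·(2E) + 8·(15 + x) = 16, i.e. 120 + 8x − 2·(60 + 3x) = 16.
Collecting terms: 2x = 16, so x = 8.
Then 2E = 60 + 3·8 = 84, so E = 42, V = 2E/4 = 21, F = 15 + 8 = 23.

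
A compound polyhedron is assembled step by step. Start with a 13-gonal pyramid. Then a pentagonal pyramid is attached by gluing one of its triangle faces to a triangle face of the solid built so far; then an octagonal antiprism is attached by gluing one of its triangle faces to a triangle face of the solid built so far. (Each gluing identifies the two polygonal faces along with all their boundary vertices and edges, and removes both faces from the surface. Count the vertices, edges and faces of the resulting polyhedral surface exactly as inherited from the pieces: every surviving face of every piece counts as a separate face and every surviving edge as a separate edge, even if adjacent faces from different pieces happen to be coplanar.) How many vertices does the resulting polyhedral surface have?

A 13-gonal pyramid: V=14, E=26, F=14.
Attach a pentagonal pyramid (V=6, E=10, F=6) along a 3-gon: merge 3 vertices and 3 edges, delete both glued faces → V=17, E=33, F=18.
Attach an octagonal antiprism (V=16, E=32, F=18) along a 3-gon: merge 3 vertices and 3 edges, delete both glued faces → V=30, E=62, F=34.
Check: V − E + F = 30 − 62 + 34 = 2.

30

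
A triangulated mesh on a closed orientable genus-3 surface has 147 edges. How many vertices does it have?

χ = 2 − 2·3 = -4, and every face is a triangle so 3F = 2E.
F = 2E/3 = 98. Then V = -4 + E − F = -4 + 147 − 98 = 45.

45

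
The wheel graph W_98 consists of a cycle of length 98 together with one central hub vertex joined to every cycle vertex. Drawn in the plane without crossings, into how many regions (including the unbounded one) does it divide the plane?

99

W_98 has V = 98 + 1 = 99 vertices and E = 2·98 = 196 edges.
By Euler's formula F = 2 − V + E = 2 − 99 + 196 = 99.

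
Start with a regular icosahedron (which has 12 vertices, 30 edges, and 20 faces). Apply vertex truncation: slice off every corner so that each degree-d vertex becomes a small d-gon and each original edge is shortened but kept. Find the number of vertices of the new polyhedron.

Truncation replaces each original edge-end by a new vertex, so V′ = 2E = 60.
Each original edge survives, and each old vertex of degree d contributes d new edges; summing degrees gives Σd = 2E, so E′ = E + 2E = 3E = 90.
Each original face survives and each original vertex becomes one new face: F′ = F + V = 32.

60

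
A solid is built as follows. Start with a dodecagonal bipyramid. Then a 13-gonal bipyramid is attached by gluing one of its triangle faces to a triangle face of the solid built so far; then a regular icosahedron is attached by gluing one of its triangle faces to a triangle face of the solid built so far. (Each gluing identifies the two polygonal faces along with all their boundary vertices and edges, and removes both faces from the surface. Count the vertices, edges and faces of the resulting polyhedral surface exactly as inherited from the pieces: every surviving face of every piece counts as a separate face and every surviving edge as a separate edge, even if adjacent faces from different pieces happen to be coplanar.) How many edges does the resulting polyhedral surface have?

99

A dodecagonal bipyramid: V=14, E=36, F=24.
Attach a 13-gonal bipyramid (V=15, E=39, F=26) along a 3-gon: merge 3 vertices and 3 edges, delete both glued faces → V=26, E=72, F=48.
Attach a regular icosahedron (V=12, E=30, F=20) along a 3-gon: merge 3 vertices and 3 edges, delete both glued faces → V=35, E=99, F=66.
Check: V − E + F = 35 − 99 + 66 = 2.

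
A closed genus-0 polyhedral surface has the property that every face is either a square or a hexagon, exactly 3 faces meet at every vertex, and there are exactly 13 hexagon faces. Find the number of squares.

Let x be the number of squares; then F = 13 + x.
Edge–face incidences: 2E = 6·13 + 4·x = 78 + 4x.
Every vertex has degree 3, so 3V = 2E.
Euler: V − E + F = 2 ⇒ (2E)/3 − E + (13 + x) = 2.
Multiply by 6: 2·(2E) − 3·(2E) + 6·(13 + x) = 12, i.e. 78 + 6x − (78 + 4x) = 12.
Collecting terms: 2x = 12, so x = 6.
Then 2E = 78 + 4·6 = 102, so E = 51, V = 2E/3 = 34, F = 13 + 6 = 19.

6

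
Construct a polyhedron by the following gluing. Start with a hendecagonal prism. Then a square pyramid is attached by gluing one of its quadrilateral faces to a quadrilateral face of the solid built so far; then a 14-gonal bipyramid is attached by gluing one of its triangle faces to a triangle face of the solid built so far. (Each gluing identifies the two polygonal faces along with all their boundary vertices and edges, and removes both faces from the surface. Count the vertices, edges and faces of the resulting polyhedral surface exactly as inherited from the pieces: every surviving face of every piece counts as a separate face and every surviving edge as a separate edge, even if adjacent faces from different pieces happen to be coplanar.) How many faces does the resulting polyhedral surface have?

42

A hendecagonal prism: V=22, E=33, F=13.
Attach a square pyramid (V=5, E=8, F=5) along a 4-gon: merge 4 vertices and 4 edges, delete both glued faces → V=23, E=37, F=16.
Attach a 14-gonal bipyramid (V=16, E=42, F=28) along a 3-gon: merge 3 vertices and 3 edges, delete both glued faces → V=36, E=76, F=42.
Check: V − E + F = 36 − 76 + 42 = 2.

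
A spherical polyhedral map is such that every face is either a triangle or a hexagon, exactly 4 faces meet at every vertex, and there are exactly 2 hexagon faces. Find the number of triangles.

12

Let x be the number of triangles; then F = 2 + x.
Edge–face incidences: 2E = 6·2 + 3·x = 12 + 3x.
Every vertex has degree 4, so 4V = 2E.
Euler: V − E + F = 2 ⇒ (2E)/4 − E + (2 + x) = 2.
Multiply by 8: 2·(2E) − 4·(2E) + 8·(2 + x) = 16, i.e. 16 + 8x − 2·(12 + 3x) = 16.
Collecting terms: 2x − 8 = 16, so 2x = 24, so x = 12.
Then 2E = 12 + 3·12 = 48, so E = 24, V = 2E/4 = 12, F = 2 + 12 = 14.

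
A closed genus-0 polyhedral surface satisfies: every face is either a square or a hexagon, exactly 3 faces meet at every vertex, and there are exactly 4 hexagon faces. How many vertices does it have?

16

Let x be the number of squares; then F = 4 + x.
Edge–face incidences: 2E = 6·4 + 4·x = 24 + 4x.
Every vertex has degree 3, so 3V = 2E.
Euler: V − E + F = 2 ⇒ (2E)/3 − E + (4 + x) = 2.
Multiply by 6: 2·(2E) − 3·(2E) + 6·(4 + x) = 12, i.e. 24 + 6x − (24 + 4x) = 12.
Collecting terms: 2x = 12, so x = 6.
Then 2E = 24 + 4·6 = 48, so E = 24, V = 2E/3 = 16, F = 4 + 6 = 10.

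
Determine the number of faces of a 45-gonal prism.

A prism on an n-gon has two n-gon bases and n rectangular sides: V = 2·45 = 90, E = 3·45 = 135, F = 45 + 2 = 47.
Check: V − E + F = 90 − 135 + 47 = 2.

47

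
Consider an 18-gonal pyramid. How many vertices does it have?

A pyramid on an n-gon base has one n-gon and n triangles: V = 18 + 1 = 19, E = 2·18 = 36, F = 18 + 1 = 19.

19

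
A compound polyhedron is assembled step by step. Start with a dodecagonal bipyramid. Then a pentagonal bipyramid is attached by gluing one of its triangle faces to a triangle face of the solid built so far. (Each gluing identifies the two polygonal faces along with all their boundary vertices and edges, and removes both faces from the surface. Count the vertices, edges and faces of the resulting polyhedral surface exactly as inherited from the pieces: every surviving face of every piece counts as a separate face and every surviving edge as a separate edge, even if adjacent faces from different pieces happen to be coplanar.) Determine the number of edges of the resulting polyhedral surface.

48

A dodecagonal bipyramid: V=14, E=36, F=24.
Attach a pentagonal bipyramid (V=7, E=15, F=10) along a 3-gon: merge 3 vertices and 3 edges, delete both glued faces → V=18, E=48, F=32.
Check: V − E + F = 18 − 48 + 32 = 2.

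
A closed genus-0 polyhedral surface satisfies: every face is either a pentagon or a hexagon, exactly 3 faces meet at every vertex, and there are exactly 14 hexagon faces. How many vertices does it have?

Let x be the number of pentagons; then F = 14 + x.
Edge–face incidences: 2E = 6·14 + 5·x = 84 + 5x.
Every vertex has degree 3, so 3V = 2E.
Euler: V − E + F = 2 ⇒ (2E)/3 − E + (14 + x) = 2.
Multiply by 6: 2·(2E) − 3·(2E) + 6·(14 + x) = 12, i.e. 84 + 6x − (84 + 5x) = 12.
Collecting terms: x = 12.
Then 2E = 84 + 5·12 = 144, so E = 72, V = 2E/3 = 48, F = 14 + 12 = 26.

48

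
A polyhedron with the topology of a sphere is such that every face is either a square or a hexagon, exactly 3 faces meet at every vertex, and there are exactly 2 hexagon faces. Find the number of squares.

Let x be the number of squares; then F = 2 + x.
Edge–face incidences: 2E = 6·2 + 4·x = 12 + 4x.
Every vertex has degree 3, so 3V = 2E.
Euler: V − E + F = 2 ⇒ (2E)/3 − E + (2 + x) = 2.
Multiply by 6: 2·(2E) − 3·(2E) + 6·(2 + x) = 12, i.e. 12 + 6x − (12 + 4x) = 12.
Collecting terms: 2x = 12, so x = 6.
Then 2E = 12 + 4·6 = 36, so E = 18, V = 2E/3 = 12, F = 2 + 6 = 8.

6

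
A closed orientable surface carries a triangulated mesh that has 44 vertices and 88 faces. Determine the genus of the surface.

1

Every face is a triangle, so 2E = 3·88 = 264, giving E = 132.
χ = V − E + F = 44 − 132 + 88 = 0.
For a closed orientable surface χ = 2 − 2g, so g = (2 − (0))/2 = 1.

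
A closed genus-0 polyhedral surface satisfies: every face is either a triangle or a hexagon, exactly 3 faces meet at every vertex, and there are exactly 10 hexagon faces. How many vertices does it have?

24

Let x be the number of triangles; then F = 10 + x.
Edge–face incidences: 2E = 6·10 + 3·x = 60 + 3x.
Every vertex has degree 3, so 3V = 2E.
Euler: V − E + F = 2 ⇒ (2E)/3 − E + (10 + x) = 2.
Multiply by 6: 2·(2E) − 3·(2E) + 6·(10 + x) = 12, i.e. 60 + 6x − (60 + 3x) = 12.
Collecting terms: 3x = 12, so x = 4.
Then 2E = 60 + 3·4 = 72, so E = 36, V = 2E/3 = 24, F = 10 + 4 = 14.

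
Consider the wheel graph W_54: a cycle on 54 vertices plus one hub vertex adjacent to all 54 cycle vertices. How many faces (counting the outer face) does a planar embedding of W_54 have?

55

W_54 has V = 54 + 1 = 55 vertices and E = 2·54 = 108 edges.
By Euler's formula F = 2 − V + E = 2 − 55 + 108 = 55.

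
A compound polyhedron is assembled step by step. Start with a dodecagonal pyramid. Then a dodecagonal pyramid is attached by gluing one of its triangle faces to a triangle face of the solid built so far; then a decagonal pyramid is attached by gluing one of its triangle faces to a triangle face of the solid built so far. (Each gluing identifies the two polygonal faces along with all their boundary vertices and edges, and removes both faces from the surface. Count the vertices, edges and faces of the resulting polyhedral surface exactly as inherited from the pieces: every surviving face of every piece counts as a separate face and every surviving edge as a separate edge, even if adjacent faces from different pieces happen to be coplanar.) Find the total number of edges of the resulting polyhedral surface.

62

A dodecagonal pyramid: V=13, E=24, F=13.
Attach a dodecagonal pyramid (V=13, E=24, F=13) along a 3-gon: merge 3 vertices and 3 edges, delete both glued faces → V=23, E=45, F=24.
Attach a decagonal pyramid (V=11, E=20, F=11) along a 3-gon: merge 3 vertices and 3 edges, delete both glued faces → V=31, E=62, F=33.
Check: V − E + F = 31 − 62 + 33 = 2.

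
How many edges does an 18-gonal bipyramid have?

A bipyramid over an n-gon has 2n triangular faces and n + 2 vertices: V = 18 + 2 = 20, E = 3·18 = 54, F = 2·18 = 36.

54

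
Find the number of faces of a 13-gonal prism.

15

A prism on an n-gon has two n-gon bases and n rectangular sides: V = 2·13 = 26, E = 3·13 = 39, F = 13 + 2 = 15.
Check: V − E + F = 26 − 39 + 15 = 2.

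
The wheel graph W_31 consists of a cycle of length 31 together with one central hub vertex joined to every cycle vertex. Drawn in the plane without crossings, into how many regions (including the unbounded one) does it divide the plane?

32

W_31 has V = 31 + 1 = 32 vertices and E = 2·31 = 62 edges.
By Euler's formula F = 2 − V + E = 2 − 32 + 62 = 32.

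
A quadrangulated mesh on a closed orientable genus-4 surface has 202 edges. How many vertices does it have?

χ = 2 − 2·4 = -6, and every face is a square so 4F = 2E.
F = 2E/4 = 101. Then V = -6 + E − F = -6 + 202 − 101 = 95.

95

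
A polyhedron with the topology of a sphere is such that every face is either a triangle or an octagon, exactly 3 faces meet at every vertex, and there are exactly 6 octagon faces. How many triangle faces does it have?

Let x be the number of triangles; then F = 6 + x.
Edge–face incidences: 2E = 8·6 + 3·x = 48 + 3x.
Every vertex has degree 3, so 3V = 2E.
Euler: V − E + F = 2 ⇒ (2E)/3 − E + (6 + x) = 2.
Multiply by 6: 2·(2E) − 3·(2E) + 6·(6 + x) = 12, i.e. 36 + 6x − (48 + 3x) = 12.
Collecting terms: 3x − 12 = 12, so 3x = 24, so x = 8.
Then 2E = 48 + 3·8 = 72, so E = 36, V = 2E/3 = 24, F = 6 + 8 = 14.

8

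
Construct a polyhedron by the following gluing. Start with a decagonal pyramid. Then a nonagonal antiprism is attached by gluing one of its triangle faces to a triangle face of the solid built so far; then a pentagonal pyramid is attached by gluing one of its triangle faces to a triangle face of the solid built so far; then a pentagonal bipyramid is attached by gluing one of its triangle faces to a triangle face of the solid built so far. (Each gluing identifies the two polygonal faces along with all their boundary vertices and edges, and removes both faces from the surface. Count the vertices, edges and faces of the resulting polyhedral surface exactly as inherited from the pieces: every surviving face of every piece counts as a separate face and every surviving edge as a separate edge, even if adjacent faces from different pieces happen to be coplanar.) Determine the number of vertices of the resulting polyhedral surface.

33

A decagonal pyramid: V=11, E=20, F=11.
Attach a nonagonal antiprism (V=18, E=36, F=20) along a 3-gon: merge 3 vertices and 3 edges, delete both glued faces → V=26, E=53, F=29.
Attach a pentagonal pyramid (V=6, E=10, F=6) along a 3-gon: merge 3 vertices and 3 edges, delete both glued faces → V=29, E=60, F=33.
Attach a pentagonal bipyramid (V=7, E=15, F=10) along a 3-gon: merge 3 vertices and 3 edges, delete both glued faces → V=33, E=72, F=41.
Check: V − E + F = 33 − 72 + 41 = 2.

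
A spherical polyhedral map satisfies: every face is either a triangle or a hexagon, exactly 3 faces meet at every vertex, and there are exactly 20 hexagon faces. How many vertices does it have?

Let x be the number of triangles; then F = 20 + x.
Edge–face incidences: 2E = 6·20 + 3·x = 120 + 3x.
Every vertex has degree 3, so 3V = 2E.
Euler: V − E + F = 2 ⇒ (2E)/3 − E + (20 + x) = 2.
Multiply by 6: 2·(2E) − 3·(2E) + 6·(20 + x) = 12, i.e. 120 + 6x − (120 + 3x) = 12.
Collecting terms: 3x = 12, so x = 4.
Then 2E = 120 + 3·4 = 132, so E = 66, V = 2E/3 = 44, F = 20 + 4 = 24.

44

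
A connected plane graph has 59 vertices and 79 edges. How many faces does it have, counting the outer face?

Euler's formula for a connected plane graph: V − E + F = 2, so F = 2 − 59 + 79 = 22.

22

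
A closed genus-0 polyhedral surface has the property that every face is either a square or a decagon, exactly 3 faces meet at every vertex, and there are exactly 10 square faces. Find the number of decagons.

Let x be the number of decagons; then F = 10 + x.
Edge–face incidences: 2E = 4·10 + 10·x = 40 + 10x.
Every vertex has degree 3, so 3V = 2E.
Euler: V − E + F = 2 ⇒ (2E)/3 − E + (10 + x) = 2.
Multiply by 6: 2·(2E) − 3·(2E) + 6·(10 + x) = 12, i.e. 60 + 6x − (40 + 10x) = 12.
Collecting terms: −4x + 20 = 12, so −4x = −8, so x = 2.
Then 2E = 40 + 10·2 = 60, so E = 30, V = 2E/3 = 20, F = 10 + 2 = 12.

2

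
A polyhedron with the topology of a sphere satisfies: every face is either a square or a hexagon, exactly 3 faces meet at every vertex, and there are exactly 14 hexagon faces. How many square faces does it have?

6

Let x be the number of squares; then F = 14 + x.
Edge–face incidences: 2E = 6·14 + 4·x = 84 + 4x.
Every vertex has degree 3, so 3V = 2E.
Euler: V − E + F = 2 ⇒ (2E)/3 − E + (14 + x) = 2.
Multiply by 6: 2·(2E) − 3·(2E) + 6·(14 + x) = 12, i.e. 84 + 6x − (84 + 4x) = 12.
Collecting terms: 2x = 12, so x = 6.
Then 2E = 84 + 4·6 = 108, so E = 54, V = 2E/3 = 36, F = 14 + 6 = 20.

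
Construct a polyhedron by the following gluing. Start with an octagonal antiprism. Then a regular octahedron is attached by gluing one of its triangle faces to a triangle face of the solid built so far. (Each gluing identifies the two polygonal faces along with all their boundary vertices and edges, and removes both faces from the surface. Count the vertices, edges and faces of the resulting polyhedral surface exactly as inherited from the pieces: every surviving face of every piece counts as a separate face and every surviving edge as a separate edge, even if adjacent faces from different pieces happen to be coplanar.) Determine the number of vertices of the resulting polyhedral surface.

An octagonal antiprism: V=16, E=32, F=18.
Attach a regular octahedron (V=6, E=12, F=8) along a 3-gon: merge 3 vertices and 3 edges, delete both glued faces → V=19, E=41, F=24.
Check: V − E + F = 19 − 41 + 24 = 2.

19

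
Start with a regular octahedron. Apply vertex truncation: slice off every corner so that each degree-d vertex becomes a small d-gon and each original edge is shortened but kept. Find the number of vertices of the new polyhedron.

The base solid has V = 6, E = 12, F = 8.
Truncation replaces each original edge-end by a new vertex, so V′ = 2E = 24.
Each original edge survives, and each old vertex of degree d contributes d new edges; summing degrees gives Σd = 2E, so E′ = E + 2E = 3E = 36.
Each original face survives and each original vertex becomes one new face: F′ = F + V = 14.

24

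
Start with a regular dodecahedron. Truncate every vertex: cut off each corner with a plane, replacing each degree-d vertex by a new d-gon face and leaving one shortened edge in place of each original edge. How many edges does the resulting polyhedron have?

90

The base solid has V = 20, E = 30, F = 12.
Truncation replaces each original edge-end by a new vertex, so V′ = 2E = 60.
Each original edge survives, and each old vertex of degree d contributes d new edges; summing degrees gives Σd = 2E, so E′ = E + 2E = 3E = 90.
Each original face survives and each original vertex becomes one new face: F′ = F + V = 32.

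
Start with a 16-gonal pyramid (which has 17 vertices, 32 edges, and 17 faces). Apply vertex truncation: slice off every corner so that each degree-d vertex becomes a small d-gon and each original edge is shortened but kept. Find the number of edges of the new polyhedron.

Truncation replaces each original edge-end by a new vertex, so V′ = 2E = 64.
Each original edge survives, and each old vertex of degree d contributes d new edges; summing degrees gives Σd = 2E, so E′ = E + 2E = 3E = 96.
Each original face survives and each original vertex becomes one new face: F′ = F + V = 34.

96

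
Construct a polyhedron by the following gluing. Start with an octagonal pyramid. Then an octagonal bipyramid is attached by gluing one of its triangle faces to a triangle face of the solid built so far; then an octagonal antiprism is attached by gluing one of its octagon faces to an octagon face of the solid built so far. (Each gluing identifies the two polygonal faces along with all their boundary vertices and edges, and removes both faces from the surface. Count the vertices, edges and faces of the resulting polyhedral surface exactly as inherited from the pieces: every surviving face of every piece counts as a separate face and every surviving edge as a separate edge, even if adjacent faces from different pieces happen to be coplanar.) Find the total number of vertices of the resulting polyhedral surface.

24

An octagonal pyramid: V=9, E=16, F=9.
Attach an octagonal bipyramid (V=10, E=24, F=16) along a 3-gon: merge 3 vertices and 3 edges, delete both glued faces → V=16, E=37, F=23.
Attach an octagonal antiprism (V=16, E=32, F=18) along an 8-gon: merge 8 vertices and 8 edges, delete both glued faces → V=24, E=61, F=39.
Check: V − E + F = 24 − 61 + 39 = 2.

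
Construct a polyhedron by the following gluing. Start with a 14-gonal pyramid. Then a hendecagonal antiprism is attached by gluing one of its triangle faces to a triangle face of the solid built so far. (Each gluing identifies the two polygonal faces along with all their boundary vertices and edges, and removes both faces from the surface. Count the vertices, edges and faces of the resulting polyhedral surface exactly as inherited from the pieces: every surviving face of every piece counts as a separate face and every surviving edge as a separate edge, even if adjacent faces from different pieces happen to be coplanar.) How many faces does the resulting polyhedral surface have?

37

A 14-gonal pyramid: V=15, E=28, F=15.
Attach a hendecagonal antiprism (V=22, E=44, F=24) along a 3-gon: merge 3 vertices and 3 edges, delete both glued faces → V=34, E=69, F=37.
Check: V − E + F = 34 − 69 + 37 = 2.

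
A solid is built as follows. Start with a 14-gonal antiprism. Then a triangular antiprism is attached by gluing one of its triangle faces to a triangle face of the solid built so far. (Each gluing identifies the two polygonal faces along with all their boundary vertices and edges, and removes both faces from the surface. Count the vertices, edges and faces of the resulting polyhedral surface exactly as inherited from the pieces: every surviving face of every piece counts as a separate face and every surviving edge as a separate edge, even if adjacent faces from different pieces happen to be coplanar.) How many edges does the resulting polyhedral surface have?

65

A 14-gonal antiprism: V=28, E=56, F=30.
Attach a triangular antiprism (V=6, E=12, F=8) along a 3-gon: merge 3 vertices and 3 edges, delete both glued faces → V=31, E=65, F=36.
Check: V − E + F = 31 − 65 + 36 = 2.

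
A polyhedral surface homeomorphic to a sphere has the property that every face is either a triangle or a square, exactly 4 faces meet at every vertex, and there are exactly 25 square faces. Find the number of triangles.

8

Let x be the number of triangles; then F = 25 + x.
Edge–face incidences: 2E = 4·25 + 3·x = 100 + 3x.
Every vertex has degree 4, so 4V = 2E.
Euler: V − E + F = 2 ⇒ (2E)/4 − E + (25 + x) = 2.
Multiply by 8: 2·(2E) − 4·(2E) + 8·(25 + x) = 16, i.e. 200 + 8x − 2·(100 + 3x) = 16.
Collecting terms: 2x = 16, so x = 8.
Then 2E = 100 + 3·8 = 124, so E = 62, V = 2E/4 = 31, F = 25 + 8 = 33.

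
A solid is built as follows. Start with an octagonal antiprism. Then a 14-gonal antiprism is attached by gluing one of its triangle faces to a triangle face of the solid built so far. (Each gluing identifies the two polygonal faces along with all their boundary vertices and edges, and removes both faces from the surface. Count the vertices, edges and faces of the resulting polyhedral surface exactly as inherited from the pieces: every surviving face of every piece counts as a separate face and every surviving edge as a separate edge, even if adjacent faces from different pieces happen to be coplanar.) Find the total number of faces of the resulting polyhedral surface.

An octagonal antiprism: V=16, E=32, F=18.
Attach a 14-gonal antiprism (V=28, E=56, F=30) along a 3-gon: merge 3 vertices and 3 edges, delete both glued faces → V=41, E=85, F=46.
Check: V − E + F = 41 − 85 + 46 = 2.

46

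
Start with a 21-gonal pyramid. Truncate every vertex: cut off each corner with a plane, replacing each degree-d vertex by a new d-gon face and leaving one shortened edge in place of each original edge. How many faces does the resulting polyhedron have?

44

The base solid has V = 22, E = 42, F = 22.
Truncation replaces each original edge-end by a new vertex, so V′ = 2E = 84.
Each original edge survives, and each old vertex of degree d contributes d new edges; summing degrees gives Σd = 2E, so E′ = E + 2E = 3E = 126.
Each original face survives and each original vertex becomes one new face: F′ = F + V = 44.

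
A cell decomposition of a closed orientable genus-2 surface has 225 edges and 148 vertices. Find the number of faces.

75

For a closed orientable surface of genus 2, χ = 2 − 2·2 = -2.
F = -2 − V + E = -2 − 148 + 225 = 75.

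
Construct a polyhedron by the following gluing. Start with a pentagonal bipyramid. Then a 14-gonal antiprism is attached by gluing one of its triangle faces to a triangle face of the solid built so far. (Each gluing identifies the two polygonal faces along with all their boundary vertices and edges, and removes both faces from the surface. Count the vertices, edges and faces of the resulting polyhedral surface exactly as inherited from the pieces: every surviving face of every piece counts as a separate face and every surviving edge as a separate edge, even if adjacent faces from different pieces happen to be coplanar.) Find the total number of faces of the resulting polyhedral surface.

38

A pentagonal bipyramid: V=7, E=15, F=10.
Attach a 14-gonal antiprism (V=28, E=56, F=30) along a 3-gon: merge 3 vertices and 3 edges, delete both glued faces → V=32, E=68, F=38.
Check: V − E + F = 32 − 68 + 38 = 2.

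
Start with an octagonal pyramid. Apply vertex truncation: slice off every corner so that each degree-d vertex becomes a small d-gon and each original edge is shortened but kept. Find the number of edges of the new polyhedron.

The base solid has V = 9, E = 16, F = 9.
Truncation replaces each original edge-end by a new vertex, so V′ = 2E = 32.
Each original edge survives, and each old vertex of degree d contributes d new edges; summing degrees gives Σd = 2E, so E′ = E + 2E = 3E = 48.
Each original face survives and each original vertex becomes one new face: F′ = F + V = 18.

48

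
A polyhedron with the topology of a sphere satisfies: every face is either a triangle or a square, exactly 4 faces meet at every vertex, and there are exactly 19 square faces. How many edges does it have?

Let x be the number of triangles; then F = 19 + x.
Edge–face incidences: 2E = 4·19 + 3·x = 76 + 3x.
Every vertex has degree 4, so 4V = 2E.
Euler: V − E + F = 2 ⇒ (2E)/4 − E + (19 + x) = 2.
Multiply by 8: 2·(2E) − 4·(2E) + 8·(19 + x) = 16, i.e. 152 + 8x − 2·(76 + 3x) = 16.
Collecting terms: 2x = 16, so x = 8.
Then 2E = 76 + 3·8 = 100, so E = 50, V = 2E/4 = 25, F = 19 + 8 = 27.

50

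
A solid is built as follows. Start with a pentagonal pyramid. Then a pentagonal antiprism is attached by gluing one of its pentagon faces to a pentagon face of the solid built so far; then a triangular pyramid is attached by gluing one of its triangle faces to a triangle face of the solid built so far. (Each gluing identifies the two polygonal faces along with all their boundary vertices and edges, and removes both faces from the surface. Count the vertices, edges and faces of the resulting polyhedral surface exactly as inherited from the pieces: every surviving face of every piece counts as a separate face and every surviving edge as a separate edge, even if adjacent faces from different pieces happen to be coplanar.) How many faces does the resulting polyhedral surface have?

18

A pentagonal pyramid: V=6, E=10, F=6.
Attach a pentagonal antiprism (V=10, E=20, F=12) along a 5-gon: merge 5 vertices and 5 edges, delete both glued faces → V=11, E=25, F=16.
Attach a triangular pyramid (V=4, E=6, F=4) along a 3-gon: merge 3 vertices and 3 edges, delete both glued faces → V=12, E=28, F=18.
Check: V − E + F = 12 − 28 + 18 = 2.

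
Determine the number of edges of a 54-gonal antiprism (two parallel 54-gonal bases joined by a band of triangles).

An antiprism on an n-gon has two n-gon caps and 2n triangles: V = 2·54 = 108, E = 4·54 = 216, F = 2·54 + 2 = 110.

216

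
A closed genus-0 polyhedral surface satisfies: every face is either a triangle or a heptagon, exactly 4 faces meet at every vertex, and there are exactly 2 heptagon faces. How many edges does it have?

Let x be the number of triangles; then F = 2 + x.
Edge–face incidences: 2E = 7·2 + 3·x = 14 + 3x.
Every vertex has degree 4, so 4V = 2E.
Euler: V − E + F = 2 ⇒ (2E)/4 − E + (2 + x) = 2.
Multiply by 8: 2·(2E) − 4·(2E) + 8·(2 + x) = 16, i.e. 16 + 8x − 2·(14 + 3x) = 16.
Collecting terms: 2x − 12 = 16, so 2x = 28, so x = 14.
Then 2E = 14 + 3·14 = 56, so E = 28, V = 2E/4 = 14, F = 2 + 14 = 16.

28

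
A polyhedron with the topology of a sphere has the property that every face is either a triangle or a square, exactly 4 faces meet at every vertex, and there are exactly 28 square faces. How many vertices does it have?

Let x be the number of triangles; then F = 28 + x.
Edge–face incidences: 2E = 4·28 + 3·x = 112 + 3x.
Every vertex has degree 4, so 4V = 2E.
Euler: V − E + F = 2 ⇒ (2E)/4 − E + (28 + x) = 2.
Multiply by 8: 2·(2E) − 4·(2E) + 8·(28 + x) = 16, i.e. 224 + 8x − 2·(112 + 3x) = 16.
Collecting terms: 2x = 16, so x = 8.
Then 2E = 112 + 3·8 = 136, so E = 68, V = 2E/4 = 34, F = 28 + 8 = 36.

34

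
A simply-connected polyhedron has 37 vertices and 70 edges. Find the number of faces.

Here V − E + F = 2.
F = 2 − V + E = 2 − 37 + 70 = 35.

35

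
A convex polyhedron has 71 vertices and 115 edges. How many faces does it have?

46

Here V − E + F = 2.
F = 2 − V + E = 2 − 71 + 115 = 46.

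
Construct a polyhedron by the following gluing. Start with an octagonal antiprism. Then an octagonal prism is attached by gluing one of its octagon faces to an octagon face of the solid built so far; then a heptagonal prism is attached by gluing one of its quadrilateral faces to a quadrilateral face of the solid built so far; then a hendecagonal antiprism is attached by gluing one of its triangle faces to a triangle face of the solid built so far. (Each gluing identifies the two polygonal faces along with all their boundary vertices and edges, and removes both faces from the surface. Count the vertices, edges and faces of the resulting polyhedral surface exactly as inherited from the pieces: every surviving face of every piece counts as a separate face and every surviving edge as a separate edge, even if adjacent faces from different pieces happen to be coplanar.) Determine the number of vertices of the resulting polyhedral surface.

53

An octagonal antiprism: V=16, E=32, F=18.
Attach an octagonal prism (V=16, E=24, F=10) along an 8-gon: merge 8 vertices and 8 edges, delete both glued faces → V=24, E=48, F=26.
Attach a heptagonal prism (V=14, E=21, F=9) along a 4-gon: merge 4 vertices and 4 edges, delete both glued faces → V=34, E=65, F=33.
Attach a hendecagonal antiprism (V=22, E=44, F=24) along a 3-gon: merge 3 vertices and 3 edges, delete both glued faces → V=53, E=106, F=55.
Check: V − E + F = 53 − 106 + 55 = 2.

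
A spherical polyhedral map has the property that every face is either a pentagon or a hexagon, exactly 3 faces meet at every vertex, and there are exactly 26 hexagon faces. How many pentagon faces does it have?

12

Let x be the number of pentagons; then F = 26 + x.
Edge–face incidences: 2E = 6·26 + 5·x = 156 + 5x.
Every vertex has degree 3, so 3V = 2E.
Euler: V − E + F = 2 ⇒ (2E)/3 − E + (26 + x) = 2.
Multiply by 6: 2·(2E) − 3·(2E) + 6·(26 + x) = 12, i.e. 156 + 6x − (156 + 5x) = 12.
Collecting terms: x = 12.
Then 2E = 156 + 5·12 = 216, so E = 108, V = 2E/3 = 72, F = 26 + 12 = 38.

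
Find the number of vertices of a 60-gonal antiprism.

120

An antiprism on an n-gon has two n-gon caps and 2n triangles: V = 2·60 = 120, E = 4·60 = 240, F = 2·60 + 2 = 122.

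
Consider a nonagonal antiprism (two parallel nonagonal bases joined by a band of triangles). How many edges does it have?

36

An antiprism on an n-gon has two n-gon caps and 2n triangles: V = 2·9 = 18, E = 4·9 = 36, F = 2·9 + 2 = 20.
Check: V − E + F = 18 − 36 + 20 = 2.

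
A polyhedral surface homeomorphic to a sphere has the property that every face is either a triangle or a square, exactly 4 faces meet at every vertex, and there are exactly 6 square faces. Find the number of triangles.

Let x be the number of triangles; then F = 6 + x.
Edge–face incidences: 2E = 4·6 + 3·x = 24 + 3x.
Every vertex has degree 4, so 4V = 2E.
Euler: V − E + F = 2 ⇒ (2E)/4 − E + (6 + x) = 2.
Multiply by 8: 2·(2E) − 4·(2E) + 8·(6 + x) = 16, i.e. 48 + 8x − 2·(24 + 3x) = 16.
Collecting terms: 2x = 16, so x = 8.
Then 2E = 24 + 3·8 = 48, so E = 24, V = 2E/4 = 12, F = 6 + 8 = 14.

8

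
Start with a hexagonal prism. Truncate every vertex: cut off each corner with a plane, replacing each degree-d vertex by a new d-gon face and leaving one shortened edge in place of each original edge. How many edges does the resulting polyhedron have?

The base solid has V = 12, E = 18, F = 8.
Truncation replaces each original edge-end by a new vertex, so V′ = 2E = 36.
Each original edge survives, and each old vertex of degree d contributes d new edges; summing degrees gives Σd = 2E, so E′ = E + 2E = 3E = 54.
Each original face survives and each original vertex becomes one new face: F′ = F + V = 20.

54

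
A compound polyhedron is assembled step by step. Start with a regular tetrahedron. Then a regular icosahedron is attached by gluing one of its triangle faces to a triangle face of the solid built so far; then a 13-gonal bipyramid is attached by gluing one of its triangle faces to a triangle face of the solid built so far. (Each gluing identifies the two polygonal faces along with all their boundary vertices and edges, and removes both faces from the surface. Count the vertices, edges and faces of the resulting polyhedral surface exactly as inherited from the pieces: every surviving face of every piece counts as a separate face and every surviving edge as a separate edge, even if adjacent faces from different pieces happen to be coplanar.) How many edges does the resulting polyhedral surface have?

69

A regular tetrahedron: V=4, E=6, F=4.
Attach a regular icosahedron (V=12, E=30, F=20) along a 3-gon: merge 3 vertices and 3 edges, delete both glued faces → V=13, E=33, F=22.
Attach a 13-gonal bipyramid (V=15, E=39, F=26) along a 3-gon: merge 3 vertices and 3 edges, delete both glued faces → V=25, E=69, F=46.
Check: V − E + F = 25 − 69 + 46 = 2.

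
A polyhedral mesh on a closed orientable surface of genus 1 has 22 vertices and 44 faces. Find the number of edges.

For a closed orientable surface of genus 1, χ = 2 − 2·1 = 0.
E = V + F − (0) = 22 + 44 − (0) = 66.

66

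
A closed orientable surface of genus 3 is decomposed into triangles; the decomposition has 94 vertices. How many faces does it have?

196

χ = 2 − 2·3 = -4, and every face is a triangle so 3F = 2E.
V − E + F = -4 with E = 3F/2 gives 94 − (3/2 − 1)·F = -4, so F = 196 and E = 294.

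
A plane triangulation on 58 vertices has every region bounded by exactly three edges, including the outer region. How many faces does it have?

112

In a plane triangulation 3F = 2E and V − E + F = 2, so F = 2V − 4 = 2·58 − 4 = 112.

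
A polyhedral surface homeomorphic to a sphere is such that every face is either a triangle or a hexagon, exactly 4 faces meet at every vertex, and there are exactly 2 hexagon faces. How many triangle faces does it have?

12

Let x be the number of triangles; then F = 2 + x.
Edge–face incidences: 2E = 6·2 + 3·x = 12 + 3x.
Every vertex has degree 4, so 4V = 2E.
Euler: V − E + F = 2 ⇒ (2E)/4 − E + (2 + x) = 2.
Multiply by 8: 2·(2E) − 4·(2E) + 8·(2 + x) = 16, i.e. 16 + 8x − 2·(12 + 3x) = 16.
Collecting terms: 2x − 8 = 16, so 2x = 24, so x = 12.
Then 2E = 12 + 3·12 = 48, so E = 24, V = 2E/4 = 12, F = 2 + 12 = 14.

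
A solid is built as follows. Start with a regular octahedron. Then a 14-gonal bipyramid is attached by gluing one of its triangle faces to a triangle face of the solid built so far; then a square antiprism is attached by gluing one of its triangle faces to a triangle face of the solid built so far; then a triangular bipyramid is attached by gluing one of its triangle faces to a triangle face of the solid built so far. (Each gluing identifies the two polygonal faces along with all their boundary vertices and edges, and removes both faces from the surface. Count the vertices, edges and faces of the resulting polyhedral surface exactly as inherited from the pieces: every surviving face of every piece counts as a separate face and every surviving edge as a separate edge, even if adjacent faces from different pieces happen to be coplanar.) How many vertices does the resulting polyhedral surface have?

A regular octahedron: V=6, E=12, F=8.
Attach a 14-gonal bipyramid (V=16, E=42, F=28) along a 3-gon: merge 3 vertices and 3 edges, delete both glued faces → V=19, E=51, F=34.
Attach a square antiprism (V=8, E=16, F=10) along a 3-gon: merge 3 vertices and 3 edges, delete both glued faces → V=24, E=64, F=42.
Attach a triangular bipyramid (V=5, E=9, F=6) along a 3-gon: merge 3 vertices and 3 edges, delete both glued faces → V=26, E=70, F=46.
Check: V − E + F = 26 − 70 + 46 = 2.

26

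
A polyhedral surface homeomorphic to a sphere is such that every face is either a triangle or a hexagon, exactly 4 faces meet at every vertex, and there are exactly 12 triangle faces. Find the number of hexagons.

Let x be the number of hexagons; then F = 12 + x.
Edge–face incidences: 2E = 3·12 + 6·x = 36 + 6x.
Every vertex has degree 4, so 4V = 2E.
Euler: V − E + F = 2 ⇒ (2E)/4 − E + (12 + x) = 2.
Multiply by 8: 2·(2E) − 4·(2E) + 8·(12 + x) = 16, i.e. 96 + 8x − 2·(36 + 6x) = 16.
Collecting terms: −4x + 24 = 16, so −4x = −8, so x = 2.
Then 2E = 36 + 6·2 = 48, so E = 24, V = 2E/4 = 12, F = 12 + 2 = 14.

2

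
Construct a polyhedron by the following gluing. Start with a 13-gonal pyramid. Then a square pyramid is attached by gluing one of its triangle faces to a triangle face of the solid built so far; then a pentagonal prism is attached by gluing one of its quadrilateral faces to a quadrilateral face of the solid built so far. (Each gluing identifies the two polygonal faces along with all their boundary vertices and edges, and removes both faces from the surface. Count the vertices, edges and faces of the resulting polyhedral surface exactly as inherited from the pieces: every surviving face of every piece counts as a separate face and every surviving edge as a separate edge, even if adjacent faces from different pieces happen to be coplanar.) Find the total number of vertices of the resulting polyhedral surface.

22

A 13-gonal pyramid: V=14, E=26, F=14.
Attach a square pyramid (V=5, E=8, F=5) along a 3-gon: merge 3 vertices and 3 edges, delete both glued faces → V=16, E=31, F=17.
Attach a pentagonal prism (V=10, E=15, F=7) along a 4-gon: merge 4 vertices and 4 edges, delete both glued faces → V=22, E=42, F=22.
Check: V − E + F = 22 − 42 + 22 = 2.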